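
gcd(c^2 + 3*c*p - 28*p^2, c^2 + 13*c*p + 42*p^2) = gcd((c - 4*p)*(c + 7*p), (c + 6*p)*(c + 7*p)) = c + 7*p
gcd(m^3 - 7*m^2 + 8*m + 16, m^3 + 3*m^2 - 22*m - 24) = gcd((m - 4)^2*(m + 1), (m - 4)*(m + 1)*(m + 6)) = m^2 - 3*m - 4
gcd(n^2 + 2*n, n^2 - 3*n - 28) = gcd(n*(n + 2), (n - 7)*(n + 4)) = 1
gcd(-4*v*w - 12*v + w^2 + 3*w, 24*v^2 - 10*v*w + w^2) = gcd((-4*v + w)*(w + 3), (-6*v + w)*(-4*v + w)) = 4*v - w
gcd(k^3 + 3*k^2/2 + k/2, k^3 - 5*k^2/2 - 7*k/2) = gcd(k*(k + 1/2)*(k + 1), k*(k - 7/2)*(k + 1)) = k^2 + k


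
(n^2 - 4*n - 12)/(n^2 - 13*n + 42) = (n + 2)/(n - 7)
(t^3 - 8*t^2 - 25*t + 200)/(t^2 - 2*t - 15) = (t^2 - 3*t - 40)/(t + 3)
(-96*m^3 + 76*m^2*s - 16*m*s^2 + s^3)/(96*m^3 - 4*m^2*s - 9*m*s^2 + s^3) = (12*m^2 - 8*m*s + s^2)/(-12*m^2 - m*s + s^2)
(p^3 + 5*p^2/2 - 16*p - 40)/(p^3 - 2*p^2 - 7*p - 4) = (p^2 + 13*p/2 + 10)/(p^2 + 2*p + 1)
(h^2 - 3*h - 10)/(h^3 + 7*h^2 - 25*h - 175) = (h + 2)/(h^2 + 12*h + 35)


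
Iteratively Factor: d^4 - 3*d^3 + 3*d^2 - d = (d - 1)*(d^3 - 2*d^2 + d) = (d - 1)^2*(d^2 - d) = d*(d - 1)^2*(d - 1)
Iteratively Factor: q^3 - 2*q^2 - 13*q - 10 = (q + 1)*(q^2 - 3*q - 10) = (q - 5)*(q + 1)*(q + 2)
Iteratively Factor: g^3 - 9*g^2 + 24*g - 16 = (g - 4)*(g^2 - 5*g + 4) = (g - 4)^2*(g - 1)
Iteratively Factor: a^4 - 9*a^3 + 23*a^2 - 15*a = (a - 3)*(a^3 - 6*a^2 + 5*a) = (a - 5)*(a - 3)*(a^2 - a) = a*(a - 5)*(a - 3)*(a - 1)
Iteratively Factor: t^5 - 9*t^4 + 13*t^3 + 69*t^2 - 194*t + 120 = (t - 4)*(t^4 - 5*t^3 - 7*t^2 + 41*t - 30) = (t - 5)*(t - 4)*(t^3 - 7*t + 6) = (t - 5)*(t - 4)*(t - 1)*(t^2 + t - 6) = (t - 5)*(t - 4)*(t - 1)*(t + 3)*(t - 2)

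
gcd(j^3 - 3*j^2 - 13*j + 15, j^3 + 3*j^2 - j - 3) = j^2 + 2*j - 3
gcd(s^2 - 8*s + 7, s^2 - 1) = s - 1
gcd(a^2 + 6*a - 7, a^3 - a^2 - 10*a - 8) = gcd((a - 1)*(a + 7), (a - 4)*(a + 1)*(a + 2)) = 1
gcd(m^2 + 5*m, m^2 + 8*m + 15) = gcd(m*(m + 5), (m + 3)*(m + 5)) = m + 5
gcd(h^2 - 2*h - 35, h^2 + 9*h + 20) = h + 5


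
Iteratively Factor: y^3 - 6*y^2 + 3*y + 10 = (y - 2)*(y^2 - 4*y - 5) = (y - 2)*(y + 1)*(y - 5)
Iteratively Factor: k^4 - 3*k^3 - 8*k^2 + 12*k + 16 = (k - 2)*(k^3 - k^2 - 10*k - 8) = (k - 2)*(k + 2)*(k^2 - 3*k - 4) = (k - 2)*(k + 1)*(k + 2)*(k - 4)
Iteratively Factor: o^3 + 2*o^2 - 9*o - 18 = (o - 3)*(o^2 + 5*o + 6) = (o - 3)*(o + 2)*(o + 3)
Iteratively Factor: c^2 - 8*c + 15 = (c - 3)*(c - 5)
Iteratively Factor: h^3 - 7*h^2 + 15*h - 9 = (h - 3)*(h^2 - 4*h + 3) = (h - 3)^2*(h - 1)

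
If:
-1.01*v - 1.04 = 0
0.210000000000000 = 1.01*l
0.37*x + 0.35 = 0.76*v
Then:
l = 0.21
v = -1.03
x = -3.06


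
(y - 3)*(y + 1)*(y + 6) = y^3 + 4*y^2 - 15*y - 18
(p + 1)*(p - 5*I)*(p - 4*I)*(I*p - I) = I*p^4 + 9*p^3 - 21*I*p^2 - 9*p + 20*I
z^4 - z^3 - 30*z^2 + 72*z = z*(z - 4)*(z - 3)*(z + 6)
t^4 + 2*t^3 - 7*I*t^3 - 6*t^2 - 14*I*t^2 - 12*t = t*(t + 2)*(t - 6*I)*(t - I)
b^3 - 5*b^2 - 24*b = b*(b - 8)*(b + 3)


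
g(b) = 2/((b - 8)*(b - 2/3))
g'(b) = -2/((b - 8)*(b - 2/3)^2) - 2/((b - 8)^2*(b - 2/3))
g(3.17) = -0.17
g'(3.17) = 0.03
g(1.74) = -0.30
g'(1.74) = 0.23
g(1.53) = -0.36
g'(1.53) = 0.36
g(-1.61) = 0.09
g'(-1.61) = 0.05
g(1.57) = -0.34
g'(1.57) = 0.33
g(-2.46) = 0.06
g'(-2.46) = 0.03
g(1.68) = -0.31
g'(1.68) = 0.26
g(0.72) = -5.15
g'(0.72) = 95.88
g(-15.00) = 0.01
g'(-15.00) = 0.00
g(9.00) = 0.24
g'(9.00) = -0.27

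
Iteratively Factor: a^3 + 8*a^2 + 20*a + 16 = (a + 4)*(a^2 + 4*a + 4) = (a + 2)*(a + 4)*(a + 2)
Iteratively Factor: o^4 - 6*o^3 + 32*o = (o + 2)*(o^3 - 8*o^2 + 16*o) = (o - 4)*(o + 2)*(o^2 - 4*o) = (o - 4)^2*(o + 2)*(o)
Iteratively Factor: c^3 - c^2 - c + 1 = (c - 1)*(c^2 - 1) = (c - 1)*(c + 1)*(c - 1)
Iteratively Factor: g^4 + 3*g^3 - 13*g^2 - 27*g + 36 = (g - 1)*(g^3 + 4*g^2 - 9*g - 36) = (g - 3)*(g - 1)*(g^2 + 7*g + 12) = (g - 3)*(g - 1)*(g + 4)*(g + 3)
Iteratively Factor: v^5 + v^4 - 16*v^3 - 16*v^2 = (v + 4)*(v^4 - 3*v^3 - 4*v^2) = (v - 4)*(v + 4)*(v^3 + v^2) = v*(v - 4)*(v + 4)*(v^2 + v) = v*(v - 4)*(v + 1)*(v + 4)*(v)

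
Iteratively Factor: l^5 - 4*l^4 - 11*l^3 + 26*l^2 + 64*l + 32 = (l + 2)*(l^4 - 6*l^3 + l^2 + 24*l + 16) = (l - 4)*(l + 2)*(l^3 - 2*l^2 - 7*l - 4) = (l - 4)*(l + 1)*(l + 2)*(l^2 - 3*l - 4) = (l - 4)*(l + 1)^2*(l + 2)*(l - 4)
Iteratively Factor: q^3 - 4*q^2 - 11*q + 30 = (q + 3)*(q^2 - 7*q + 10) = (q - 2)*(q + 3)*(q - 5)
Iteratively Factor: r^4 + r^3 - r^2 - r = (r + 1)*(r^3 - r) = (r - 1)*(r + 1)*(r^2 + r) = (r - 1)*(r + 1)^2*(r)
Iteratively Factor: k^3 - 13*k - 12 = (k - 4)*(k^2 + 4*k + 3) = (k - 4)*(k + 1)*(k + 3)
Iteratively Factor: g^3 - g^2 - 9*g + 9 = (g - 1)*(g^2 - 9) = (g - 3)*(g - 1)*(g + 3)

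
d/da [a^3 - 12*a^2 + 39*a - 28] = 3*a^2 - 24*a + 39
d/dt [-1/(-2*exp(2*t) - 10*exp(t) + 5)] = (-4*exp(t) - 10)*exp(t)/(2*exp(2*t) + 10*exp(t) - 5)^2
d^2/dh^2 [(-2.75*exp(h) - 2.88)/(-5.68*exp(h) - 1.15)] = (5.6843418860808e-14*exp(2*h) + 74.952712*exp(h) - 15.175285)*exp(h)/(183.250432*exp(3*h) + 111.30528*exp(2*h) + 22.5354*exp(h) + 1.520875)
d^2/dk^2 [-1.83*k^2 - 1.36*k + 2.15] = -3.66000000000000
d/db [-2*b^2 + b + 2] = 1 - 4*b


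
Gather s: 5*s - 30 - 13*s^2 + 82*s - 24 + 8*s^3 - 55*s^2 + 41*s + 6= 8*s^3 - 68*s^2 + 128*s - 48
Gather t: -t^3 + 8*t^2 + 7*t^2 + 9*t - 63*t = -t^3 + 15*t^2 - 54*t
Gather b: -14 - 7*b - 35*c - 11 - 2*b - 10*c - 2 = -9*b - 45*c - 27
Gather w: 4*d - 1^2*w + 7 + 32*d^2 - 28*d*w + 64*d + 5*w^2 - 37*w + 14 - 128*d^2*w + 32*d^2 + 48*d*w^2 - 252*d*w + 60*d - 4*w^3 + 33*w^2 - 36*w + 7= 64*d^2 + 128*d - 4*w^3 + w^2*(48*d + 38) + w*(-128*d^2 - 280*d - 74) + 28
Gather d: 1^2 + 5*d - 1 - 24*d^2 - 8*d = -24*d^2 - 3*d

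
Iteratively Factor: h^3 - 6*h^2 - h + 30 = (h - 3)*(h^2 - 3*h - 10) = (h - 5)*(h - 3)*(h + 2)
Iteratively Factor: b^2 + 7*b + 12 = (b + 3)*(b + 4)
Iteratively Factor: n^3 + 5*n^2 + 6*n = (n + 2)*(n^2 + 3*n) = n*(n + 2)*(n + 3)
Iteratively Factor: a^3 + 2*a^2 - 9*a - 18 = (a + 2)*(a^2 - 9) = (a + 2)*(a + 3)*(a - 3)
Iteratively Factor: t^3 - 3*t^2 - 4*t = (t)*(t^2 - 3*t - 4) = t*(t + 1)*(t - 4)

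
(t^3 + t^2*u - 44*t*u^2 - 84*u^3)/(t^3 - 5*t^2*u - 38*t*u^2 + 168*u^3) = (t + 2*u)/(t - 4*u)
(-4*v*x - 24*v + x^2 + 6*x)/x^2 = -4*v/x - 24*v/x^2 + 1 + 6/x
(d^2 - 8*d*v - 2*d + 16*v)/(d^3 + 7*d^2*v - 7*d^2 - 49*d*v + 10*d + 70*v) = (d - 8*v)/(d^2 + 7*d*v - 5*d - 35*v)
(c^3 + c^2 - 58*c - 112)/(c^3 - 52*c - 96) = (c + 7)/(c + 6)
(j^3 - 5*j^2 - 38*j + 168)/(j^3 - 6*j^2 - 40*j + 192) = (j - 7)/(j - 8)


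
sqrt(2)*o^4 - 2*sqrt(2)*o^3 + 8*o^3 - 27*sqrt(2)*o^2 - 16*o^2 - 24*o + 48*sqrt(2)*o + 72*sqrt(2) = (o - 3)*(o - 2*sqrt(2))*(o + 6*sqrt(2))*(sqrt(2)*o + sqrt(2))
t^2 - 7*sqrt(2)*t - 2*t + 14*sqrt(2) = (t - 2)*(t - 7*sqrt(2))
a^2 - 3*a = a*(a - 3)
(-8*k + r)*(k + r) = -8*k^2 - 7*k*r + r^2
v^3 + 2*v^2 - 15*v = v*(v - 3)*(v + 5)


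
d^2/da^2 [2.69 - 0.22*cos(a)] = 0.22*cos(a)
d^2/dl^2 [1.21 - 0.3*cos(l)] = 0.3*cos(l)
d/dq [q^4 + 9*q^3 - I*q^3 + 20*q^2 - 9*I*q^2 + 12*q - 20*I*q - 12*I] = 4*q^3 + q^2*(27 - 3*I) + q*(40 - 18*I) + 12 - 20*I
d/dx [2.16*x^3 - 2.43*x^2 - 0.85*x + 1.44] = 6.48*x^2 - 4.86*x - 0.85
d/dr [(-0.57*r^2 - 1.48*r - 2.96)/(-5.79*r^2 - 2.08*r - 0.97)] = (-7.3836*r^2 - 33.171*r - 4.7212)/(33.5241*r^4 + 24.0864*r^3 + 15.559*r^2 + 4.0352*r + 0.9409)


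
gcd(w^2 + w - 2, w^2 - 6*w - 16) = w + 2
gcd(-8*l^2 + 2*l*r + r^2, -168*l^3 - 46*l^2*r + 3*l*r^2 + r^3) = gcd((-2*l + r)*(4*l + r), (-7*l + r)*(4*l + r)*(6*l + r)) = 4*l + r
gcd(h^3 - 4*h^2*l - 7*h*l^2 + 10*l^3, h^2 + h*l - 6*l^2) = 1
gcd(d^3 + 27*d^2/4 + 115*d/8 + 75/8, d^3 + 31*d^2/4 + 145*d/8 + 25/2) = d^2 + 15*d/4 + 25/8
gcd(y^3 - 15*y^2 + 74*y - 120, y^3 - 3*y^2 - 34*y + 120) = y^2 - 9*y + 20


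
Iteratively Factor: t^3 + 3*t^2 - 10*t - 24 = (t + 4)*(t^2 - t - 6) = (t - 3)*(t + 4)*(t + 2)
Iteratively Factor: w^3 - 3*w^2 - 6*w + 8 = (w - 1)*(w^2 - 2*w - 8) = (w - 1)*(w + 2)*(w - 4)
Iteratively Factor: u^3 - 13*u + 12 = (u - 3)*(u^2 + 3*u - 4) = (u - 3)*(u - 1)*(u + 4)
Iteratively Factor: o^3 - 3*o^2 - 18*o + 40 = (o + 4)*(o^2 - 7*o + 10) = (o - 5)*(o + 4)*(o - 2)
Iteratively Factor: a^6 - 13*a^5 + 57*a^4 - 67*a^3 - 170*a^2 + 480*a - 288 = (a - 3)*(a^5 - 10*a^4 + 27*a^3 + 14*a^2 - 128*a + 96) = (a - 4)*(a - 3)*(a^4 - 6*a^3 + 3*a^2 + 26*a - 24) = (a - 4)*(a - 3)^2*(a^3 - 3*a^2 - 6*a + 8) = (a - 4)^2*(a - 3)^2*(a^2 + a - 2) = (a - 4)^2*(a - 3)^2*(a + 2)*(a - 1)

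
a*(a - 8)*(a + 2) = a^3 - 6*a^2 - 16*a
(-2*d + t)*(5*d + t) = -10*d^2 + 3*d*t + t^2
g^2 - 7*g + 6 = (g - 6)*(g - 1)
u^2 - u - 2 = (u - 2)*(u + 1)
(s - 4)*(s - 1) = s^2 - 5*s + 4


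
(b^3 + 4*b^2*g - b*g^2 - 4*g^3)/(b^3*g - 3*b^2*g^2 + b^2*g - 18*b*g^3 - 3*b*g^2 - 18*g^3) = (-b^3 - 4*b^2*g + b*g^2 + 4*g^3)/(g*(-b^3 + 3*b^2*g - b^2 + 18*b*g^2 + 3*b*g + 18*g^2))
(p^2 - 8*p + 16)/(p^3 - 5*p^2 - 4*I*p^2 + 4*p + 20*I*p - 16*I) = (p - 4)/(p^2 - p*(1 + 4*I) + 4*I)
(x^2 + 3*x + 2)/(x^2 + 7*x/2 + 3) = 2*(x + 1)/(2*x + 3)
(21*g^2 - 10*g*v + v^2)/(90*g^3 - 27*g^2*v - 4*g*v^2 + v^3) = (-7*g + v)/(-30*g^2 - g*v + v^2)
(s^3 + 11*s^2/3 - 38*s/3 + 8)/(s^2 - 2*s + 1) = (s^2 + 14*s/3 - 8)/(s - 1)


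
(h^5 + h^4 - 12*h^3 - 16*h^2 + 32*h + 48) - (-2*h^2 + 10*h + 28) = h^5 + h^4 - 12*h^3 - 14*h^2 + 22*h + 20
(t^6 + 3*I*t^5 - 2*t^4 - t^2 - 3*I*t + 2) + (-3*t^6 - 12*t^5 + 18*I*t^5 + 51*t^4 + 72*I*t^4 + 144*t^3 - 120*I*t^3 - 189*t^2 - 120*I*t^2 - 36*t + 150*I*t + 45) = -2*t^6 - 12*t^5 + 21*I*t^5 + 49*t^4 + 72*I*t^4 + 144*t^3 - 120*I*t^3 - 190*t^2 - 120*I*t^2 - 36*t + 147*I*t + 47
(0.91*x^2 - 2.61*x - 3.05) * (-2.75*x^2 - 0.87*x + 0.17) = -2.5025*x^4 + 6.3858*x^3 + 10.8129*x^2 + 2.2098*x - 0.5185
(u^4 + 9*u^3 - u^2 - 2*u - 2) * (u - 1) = u^5 + 8*u^4 - 10*u^3 - u^2 + 2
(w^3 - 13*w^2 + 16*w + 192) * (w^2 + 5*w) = w^5 - 8*w^4 - 49*w^3 + 272*w^2 + 960*w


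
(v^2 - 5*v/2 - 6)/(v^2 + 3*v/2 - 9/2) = (2*v^2 - 5*v - 12)/(2*v^2 + 3*v - 9)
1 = 1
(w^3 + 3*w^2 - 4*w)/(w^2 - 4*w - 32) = w*(w - 1)/(w - 8)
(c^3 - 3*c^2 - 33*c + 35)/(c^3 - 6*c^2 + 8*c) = (c^3 - 3*c^2 - 33*c + 35)/(c*(c^2 - 6*c + 8))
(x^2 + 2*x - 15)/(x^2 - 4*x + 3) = (x + 5)/(x - 1)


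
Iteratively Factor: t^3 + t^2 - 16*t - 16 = (t + 4)*(t^2 - 3*t - 4) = (t - 4)*(t + 4)*(t + 1)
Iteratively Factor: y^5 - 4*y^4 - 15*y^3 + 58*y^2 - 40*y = (y + 4)*(y^4 - 8*y^3 + 17*y^2 - 10*y) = y*(y + 4)*(y^3 - 8*y^2 + 17*y - 10) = y*(y - 2)*(y + 4)*(y^2 - 6*y + 5) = y*(y - 5)*(y - 2)*(y + 4)*(y - 1)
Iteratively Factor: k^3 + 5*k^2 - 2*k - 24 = (k + 3)*(k^2 + 2*k - 8) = (k - 2)*(k + 3)*(k + 4)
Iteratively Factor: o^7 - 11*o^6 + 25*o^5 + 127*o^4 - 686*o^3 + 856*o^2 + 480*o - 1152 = (o - 3)*(o^6 - 8*o^5 + o^4 + 130*o^3 - 296*o^2 - 32*o + 384) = (o - 3)*(o + 4)*(o^5 - 12*o^4 + 49*o^3 - 66*o^2 - 32*o + 96) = (o - 3)*(o + 1)*(o + 4)*(o^4 - 13*o^3 + 62*o^2 - 128*o + 96) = (o - 3)^2*(o + 1)*(o + 4)*(o^3 - 10*o^2 + 32*o - 32) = (o - 4)*(o - 3)^2*(o + 1)*(o + 4)*(o^2 - 6*o + 8) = (o - 4)^2*(o - 3)^2*(o + 1)*(o + 4)*(o - 2)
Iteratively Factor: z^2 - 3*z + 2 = (z - 1)*(z - 2)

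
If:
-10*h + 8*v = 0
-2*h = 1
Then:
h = -1/2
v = -5/8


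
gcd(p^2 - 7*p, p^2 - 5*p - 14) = p - 7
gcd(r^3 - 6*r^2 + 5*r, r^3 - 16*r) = r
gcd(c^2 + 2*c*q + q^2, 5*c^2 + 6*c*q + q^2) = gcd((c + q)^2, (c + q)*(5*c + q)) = c + q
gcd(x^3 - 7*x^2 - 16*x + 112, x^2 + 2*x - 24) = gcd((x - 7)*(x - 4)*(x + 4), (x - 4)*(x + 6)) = x - 4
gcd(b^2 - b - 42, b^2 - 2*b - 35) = b - 7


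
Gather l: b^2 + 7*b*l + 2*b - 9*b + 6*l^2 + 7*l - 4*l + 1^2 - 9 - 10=b^2 - 7*b + 6*l^2 + l*(7*b + 3) - 18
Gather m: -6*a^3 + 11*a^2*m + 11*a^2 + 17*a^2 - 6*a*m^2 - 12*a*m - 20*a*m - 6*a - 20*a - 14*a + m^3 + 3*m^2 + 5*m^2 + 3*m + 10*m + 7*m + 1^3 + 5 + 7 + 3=-6*a^3 + 28*a^2 - 40*a + m^3 + m^2*(8 - 6*a) + m*(11*a^2 - 32*a + 20) + 16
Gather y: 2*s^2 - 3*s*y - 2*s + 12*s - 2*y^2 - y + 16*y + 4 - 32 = 2*s^2 + 10*s - 2*y^2 + y*(15 - 3*s) - 28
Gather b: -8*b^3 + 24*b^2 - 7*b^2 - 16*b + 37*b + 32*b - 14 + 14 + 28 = -8*b^3 + 17*b^2 + 53*b + 28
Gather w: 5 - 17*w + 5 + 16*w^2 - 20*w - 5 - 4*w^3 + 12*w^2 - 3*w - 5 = -4*w^3 + 28*w^2 - 40*w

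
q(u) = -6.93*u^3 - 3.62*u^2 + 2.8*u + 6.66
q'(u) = -20.79*u^2 - 7.24*u + 2.8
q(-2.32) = 67.22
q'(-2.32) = -92.30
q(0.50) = 6.29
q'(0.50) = -6.02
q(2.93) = -190.53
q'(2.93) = -196.89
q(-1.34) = 13.08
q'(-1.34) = -24.83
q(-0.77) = 5.52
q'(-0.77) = -3.95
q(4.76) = -809.43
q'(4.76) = -502.71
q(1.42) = -16.51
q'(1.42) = -49.40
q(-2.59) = 95.53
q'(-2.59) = -117.91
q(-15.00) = 22538.91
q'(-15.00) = -4566.35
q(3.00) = -204.63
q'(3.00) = -206.03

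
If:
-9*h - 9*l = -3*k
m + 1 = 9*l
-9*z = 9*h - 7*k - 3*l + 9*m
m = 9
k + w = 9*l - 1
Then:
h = 3*z/4 + 163/36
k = 9*z/4 + 203/12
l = 10/9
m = 9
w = -9*z/4 - 95/12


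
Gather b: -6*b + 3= 3 - 6*b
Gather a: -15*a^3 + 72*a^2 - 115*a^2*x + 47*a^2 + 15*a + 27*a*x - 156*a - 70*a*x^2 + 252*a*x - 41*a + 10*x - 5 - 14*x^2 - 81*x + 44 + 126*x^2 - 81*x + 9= -15*a^3 + a^2*(119 - 115*x) + a*(-70*x^2 + 279*x - 182) + 112*x^2 - 152*x + 48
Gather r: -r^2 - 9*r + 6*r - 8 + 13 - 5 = -r^2 - 3*r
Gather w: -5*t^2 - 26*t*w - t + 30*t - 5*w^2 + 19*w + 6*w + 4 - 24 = -5*t^2 + 29*t - 5*w^2 + w*(25 - 26*t) - 20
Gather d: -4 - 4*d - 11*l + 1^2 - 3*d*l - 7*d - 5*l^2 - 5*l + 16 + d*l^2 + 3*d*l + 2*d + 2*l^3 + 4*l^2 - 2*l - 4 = d*(l^2 - 9) + 2*l^3 - l^2 - 18*l + 9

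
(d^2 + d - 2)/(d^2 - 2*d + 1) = (d + 2)/(d - 1)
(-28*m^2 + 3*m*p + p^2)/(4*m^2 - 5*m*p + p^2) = (7*m + p)/(-m + p)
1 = 1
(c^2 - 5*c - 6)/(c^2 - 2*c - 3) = (c - 6)/(c - 3)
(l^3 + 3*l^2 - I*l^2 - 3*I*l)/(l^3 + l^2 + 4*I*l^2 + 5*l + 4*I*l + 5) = l*(l + 3)/(l^2 + l*(1 + 5*I) + 5*I)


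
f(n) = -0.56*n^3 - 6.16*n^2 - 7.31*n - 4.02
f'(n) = -1.68*n^2 - 12.32*n - 7.31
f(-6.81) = -63.06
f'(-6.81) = -1.32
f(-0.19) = -2.85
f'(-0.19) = -5.03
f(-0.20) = -2.80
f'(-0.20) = -4.91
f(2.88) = -89.54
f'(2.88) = -56.73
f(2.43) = -66.19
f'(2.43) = -47.17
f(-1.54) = -5.33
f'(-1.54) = 7.68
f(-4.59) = -46.09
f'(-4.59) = 13.84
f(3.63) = -138.51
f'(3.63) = -74.17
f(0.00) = -4.02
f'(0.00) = -7.31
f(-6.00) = -60.96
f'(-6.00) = 6.13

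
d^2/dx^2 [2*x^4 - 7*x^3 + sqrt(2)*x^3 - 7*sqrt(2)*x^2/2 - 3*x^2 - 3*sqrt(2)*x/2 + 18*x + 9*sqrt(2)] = 24*x^2 - 42*x + 6*sqrt(2)*x - 7*sqrt(2) - 6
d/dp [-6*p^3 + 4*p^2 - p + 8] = -18*p^2 + 8*p - 1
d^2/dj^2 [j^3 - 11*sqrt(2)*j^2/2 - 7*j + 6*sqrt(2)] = 6*j - 11*sqrt(2)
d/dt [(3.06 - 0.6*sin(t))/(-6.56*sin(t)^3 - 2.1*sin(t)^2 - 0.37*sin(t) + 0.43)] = (-7.872*sin(t)^3 + 58.9608*sin(t)^2 + 12.852*sin(t) + 0.8742)*cos(t)/(43.0336*sin(t)^6 + 27.552*sin(t)^5 + 9.2644*sin(t)^4 - 4.0876*sin(t)^3 - 1.6691*sin(t)^2 - 0.3182*sin(t) + 0.1849)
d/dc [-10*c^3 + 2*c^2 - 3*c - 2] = -30*c^2 + 4*c - 3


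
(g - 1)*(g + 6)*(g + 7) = g^3 + 12*g^2 + 29*g - 42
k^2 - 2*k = k*(k - 2)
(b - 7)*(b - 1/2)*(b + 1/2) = b^3 - 7*b^2 - b/4 + 7/4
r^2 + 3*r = r*(r + 3)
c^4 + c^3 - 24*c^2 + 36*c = c*(c - 3)*(c - 2)*(c + 6)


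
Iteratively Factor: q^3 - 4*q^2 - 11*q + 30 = (q - 2)*(q^2 - 2*q - 15) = (q - 5)*(q - 2)*(q + 3)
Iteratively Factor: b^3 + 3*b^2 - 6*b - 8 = (b - 2)*(b^2 + 5*b + 4) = (b - 2)*(b + 4)*(b + 1)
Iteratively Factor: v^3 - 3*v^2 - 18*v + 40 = (v - 2)*(v^2 - v - 20) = (v - 5)*(v - 2)*(v + 4)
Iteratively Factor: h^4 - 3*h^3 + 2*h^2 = (h)*(h^3 - 3*h^2 + 2*h) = h^2*(h^2 - 3*h + 2) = h^2*(h - 2)*(h - 1)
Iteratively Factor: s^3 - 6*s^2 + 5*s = (s)*(s^2 - 6*s + 5) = s*(s - 5)*(s - 1)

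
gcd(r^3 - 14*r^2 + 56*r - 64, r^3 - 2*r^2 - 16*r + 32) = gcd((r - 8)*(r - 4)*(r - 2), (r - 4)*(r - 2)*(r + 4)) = r^2 - 6*r + 8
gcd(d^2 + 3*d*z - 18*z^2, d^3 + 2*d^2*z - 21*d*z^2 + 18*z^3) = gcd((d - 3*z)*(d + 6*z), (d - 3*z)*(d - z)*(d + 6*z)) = -d^2 - 3*d*z + 18*z^2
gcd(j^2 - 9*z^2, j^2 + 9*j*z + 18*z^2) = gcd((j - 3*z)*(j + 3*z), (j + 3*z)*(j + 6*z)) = j + 3*z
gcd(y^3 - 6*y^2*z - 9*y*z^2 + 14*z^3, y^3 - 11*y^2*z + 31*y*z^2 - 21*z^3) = y^2 - 8*y*z + 7*z^2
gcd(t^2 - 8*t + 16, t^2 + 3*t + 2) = 1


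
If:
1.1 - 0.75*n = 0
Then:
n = 1.47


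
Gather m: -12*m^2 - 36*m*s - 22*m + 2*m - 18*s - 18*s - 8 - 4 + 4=-12*m^2 + m*(-36*s - 20) - 36*s - 8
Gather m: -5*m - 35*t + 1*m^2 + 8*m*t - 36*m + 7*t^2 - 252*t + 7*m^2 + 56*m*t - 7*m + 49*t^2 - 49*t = 8*m^2 + m*(64*t - 48) + 56*t^2 - 336*t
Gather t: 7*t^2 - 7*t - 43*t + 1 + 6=7*t^2 - 50*t + 7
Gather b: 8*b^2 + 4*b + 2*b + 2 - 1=8*b^2 + 6*b + 1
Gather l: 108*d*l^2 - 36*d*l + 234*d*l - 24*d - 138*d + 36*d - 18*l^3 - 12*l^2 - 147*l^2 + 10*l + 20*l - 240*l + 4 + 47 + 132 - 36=-126*d - 18*l^3 + l^2*(108*d - 159) + l*(198*d - 210) + 147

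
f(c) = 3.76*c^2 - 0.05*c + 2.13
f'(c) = 7.52*c - 0.05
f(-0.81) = 4.64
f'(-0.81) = -6.14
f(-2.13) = 19.30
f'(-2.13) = -16.07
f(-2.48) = 25.38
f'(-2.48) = -18.70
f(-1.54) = 11.12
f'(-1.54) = -11.63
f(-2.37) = 23.37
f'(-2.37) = -17.87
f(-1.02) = 6.09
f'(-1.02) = -7.72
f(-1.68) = 12.83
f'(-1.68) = -12.68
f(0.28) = 2.41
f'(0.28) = 2.06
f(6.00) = 137.19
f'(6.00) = 45.07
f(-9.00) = 307.14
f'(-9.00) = -67.73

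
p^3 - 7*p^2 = p^2*(p - 7)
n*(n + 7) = n^2 + 7*n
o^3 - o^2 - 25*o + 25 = (o - 5)*(o - 1)*(o + 5)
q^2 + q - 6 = (q - 2)*(q + 3)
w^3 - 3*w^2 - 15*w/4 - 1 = (w - 4)*(w + 1/2)^2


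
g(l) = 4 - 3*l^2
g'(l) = -6*l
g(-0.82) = 1.98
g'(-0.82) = 4.92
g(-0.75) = 2.31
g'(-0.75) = 4.50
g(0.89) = 1.62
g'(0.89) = -5.34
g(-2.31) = -12.01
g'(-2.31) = 13.86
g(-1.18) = -0.18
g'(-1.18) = 7.08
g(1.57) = -3.39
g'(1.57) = -9.42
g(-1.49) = -2.66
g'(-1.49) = 8.94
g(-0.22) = 3.85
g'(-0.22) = 1.32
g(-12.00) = -428.00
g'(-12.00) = 72.00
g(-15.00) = -671.00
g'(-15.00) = 90.00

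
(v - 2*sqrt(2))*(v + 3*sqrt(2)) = v^2 + sqrt(2)*v - 12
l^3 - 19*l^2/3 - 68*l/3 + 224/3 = (l - 8)*(l - 7/3)*(l + 4)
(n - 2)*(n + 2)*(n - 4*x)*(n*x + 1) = n^4*x - 4*n^3*x^2 + n^3 - 8*n^2*x + 16*n*x^2 - 4*n + 16*x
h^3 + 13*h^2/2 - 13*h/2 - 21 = (h - 2)*(h + 3/2)*(h + 7)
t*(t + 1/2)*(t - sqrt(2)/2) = t^3 - sqrt(2)*t^2/2 + t^2/2 - sqrt(2)*t/4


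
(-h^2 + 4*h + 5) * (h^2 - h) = -h^4 + 5*h^3 + h^2 - 5*h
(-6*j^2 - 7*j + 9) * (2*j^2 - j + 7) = -12*j^4 - 8*j^3 - 17*j^2 - 58*j + 63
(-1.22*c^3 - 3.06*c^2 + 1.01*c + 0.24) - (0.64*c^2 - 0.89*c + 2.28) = -1.22*c^3 - 3.7*c^2 + 1.9*c - 2.04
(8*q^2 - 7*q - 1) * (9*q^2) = 72*q^4 - 63*q^3 - 9*q^2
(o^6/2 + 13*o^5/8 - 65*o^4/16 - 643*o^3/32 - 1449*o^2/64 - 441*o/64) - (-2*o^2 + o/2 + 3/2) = o^6/2 + 13*o^5/8 - 65*o^4/16 - 643*o^3/32 - 1321*o^2/64 - 473*o/64 - 3/2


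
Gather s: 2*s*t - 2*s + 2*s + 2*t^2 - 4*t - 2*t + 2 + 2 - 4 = 2*s*t + 2*t^2 - 6*t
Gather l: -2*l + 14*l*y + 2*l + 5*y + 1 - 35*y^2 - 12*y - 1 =14*l*y - 35*y^2 - 7*y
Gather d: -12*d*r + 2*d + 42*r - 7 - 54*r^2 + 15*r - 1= d*(2 - 12*r) - 54*r^2 + 57*r - 8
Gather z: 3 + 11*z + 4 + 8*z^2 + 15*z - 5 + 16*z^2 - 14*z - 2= 24*z^2 + 12*z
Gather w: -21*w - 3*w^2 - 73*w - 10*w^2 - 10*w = -13*w^2 - 104*w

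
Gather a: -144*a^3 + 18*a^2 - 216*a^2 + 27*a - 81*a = -144*a^3 - 198*a^2 - 54*a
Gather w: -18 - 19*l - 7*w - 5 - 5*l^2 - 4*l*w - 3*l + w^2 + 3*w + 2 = -5*l^2 - 22*l + w^2 + w*(-4*l - 4) - 21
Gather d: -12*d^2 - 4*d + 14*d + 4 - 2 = -12*d^2 + 10*d + 2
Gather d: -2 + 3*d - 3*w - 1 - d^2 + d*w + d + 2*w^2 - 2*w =-d^2 + d*(w + 4) + 2*w^2 - 5*w - 3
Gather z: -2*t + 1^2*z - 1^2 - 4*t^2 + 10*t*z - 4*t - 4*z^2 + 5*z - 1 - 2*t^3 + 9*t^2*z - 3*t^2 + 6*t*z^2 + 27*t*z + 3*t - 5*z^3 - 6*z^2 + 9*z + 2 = -2*t^3 - 7*t^2 - 3*t - 5*z^3 + z^2*(6*t - 10) + z*(9*t^2 + 37*t + 15)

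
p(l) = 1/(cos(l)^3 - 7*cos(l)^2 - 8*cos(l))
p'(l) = (3*sin(l)*cos(l)^2 - 14*sin(l)*cos(l) - 8*sin(l))/(cos(l)^3 - 7*cos(l)^2 - 8*cos(l))^2 = (3*sin(l) - 8*sin(l)/cos(l)^2 - 14*tan(l))/(sin(l)^2 + 7*cos(l) + 7)^2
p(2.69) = 1.25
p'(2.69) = 4.76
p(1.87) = 0.58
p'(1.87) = -1.16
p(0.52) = -0.09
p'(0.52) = -0.07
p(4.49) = 0.71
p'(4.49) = 2.33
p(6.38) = -0.07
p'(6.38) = -0.01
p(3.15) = 3144.05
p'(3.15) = -747895.04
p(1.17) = -0.24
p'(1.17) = -0.70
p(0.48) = -0.08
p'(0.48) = -0.06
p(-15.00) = 0.63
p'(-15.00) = -1.11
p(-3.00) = 11.23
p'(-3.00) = -156.55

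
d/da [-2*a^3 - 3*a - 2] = -6*a^2 - 3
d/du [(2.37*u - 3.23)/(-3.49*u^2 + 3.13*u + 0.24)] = (8.2713*u^2 - 22.5454*u + 10.6787)/(12.1801*u^4 - 21.8474*u^3 + 8.1217*u^2 + 1.5024*u + 0.0576)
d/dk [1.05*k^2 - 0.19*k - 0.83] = 2.1*k - 0.19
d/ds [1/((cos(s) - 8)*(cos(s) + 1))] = (2*cos(s) - 7)*sin(s)/((cos(s) - 8)^2*(cos(s) + 1)^2)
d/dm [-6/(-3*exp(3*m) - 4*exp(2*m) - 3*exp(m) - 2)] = (-54*exp(2*m) - 48*exp(m) - 18)*exp(m)/(3*exp(3*m) + 4*exp(2*m) + 3*exp(m) + 2)^2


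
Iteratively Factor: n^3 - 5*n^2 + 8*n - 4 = (n - 2)*(n^2 - 3*n + 2) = (n - 2)^2*(n - 1)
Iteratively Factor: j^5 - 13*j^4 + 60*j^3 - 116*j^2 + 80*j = (j - 5)*(j^4 - 8*j^3 + 20*j^2 - 16*j) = (j - 5)*(j - 2)*(j^3 - 6*j^2 + 8*j) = (j - 5)*(j - 2)^2*(j^2 - 4*j) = j*(j - 5)*(j - 2)^2*(j - 4)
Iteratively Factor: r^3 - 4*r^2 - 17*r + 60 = (r + 4)*(r^2 - 8*r + 15) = (r - 3)*(r + 4)*(r - 5)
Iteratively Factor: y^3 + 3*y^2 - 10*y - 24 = (y + 2)*(y^2 + y - 12) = (y - 3)*(y + 2)*(y + 4)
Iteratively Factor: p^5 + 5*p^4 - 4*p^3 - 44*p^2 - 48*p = (p + 4)*(p^4 + p^3 - 8*p^2 - 12*p) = (p + 2)*(p + 4)*(p^3 - p^2 - 6*p) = (p - 3)*(p + 2)*(p + 4)*(p^2 + 2*p) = (p - 3)*(p + 2)^2*(p + 4)*(p)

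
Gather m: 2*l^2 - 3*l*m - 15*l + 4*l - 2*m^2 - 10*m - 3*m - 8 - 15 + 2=2*l^2 - 11*l - 2*m^2 + m*(-3*l - 13) - 21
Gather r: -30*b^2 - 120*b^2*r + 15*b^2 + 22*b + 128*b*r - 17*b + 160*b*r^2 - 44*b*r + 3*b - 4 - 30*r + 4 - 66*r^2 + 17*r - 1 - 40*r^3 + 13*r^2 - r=-15*b^2 + 8*b - 40*r^3 + r^2*(160*b - 53) + r*(-120*b^2 + 84*b - 14) - 1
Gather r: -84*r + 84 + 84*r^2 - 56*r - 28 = 84*r^2 - 140*r + 56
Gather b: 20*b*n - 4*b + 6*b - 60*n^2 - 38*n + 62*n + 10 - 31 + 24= b*(20*n + 2) - 60*n^2 + 24*n + 3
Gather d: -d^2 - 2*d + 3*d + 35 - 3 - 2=-d^2 + d + 30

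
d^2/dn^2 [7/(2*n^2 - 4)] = 7*(3*n^2 + 2)/(n^2 - 2)^3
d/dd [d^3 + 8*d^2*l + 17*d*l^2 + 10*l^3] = 3*d^2 + 16*d*l + 17*l^2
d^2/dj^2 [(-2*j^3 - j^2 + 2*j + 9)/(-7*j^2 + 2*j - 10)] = 6*(-72*j^3 - 551*j^2 + 466*j + 218)/(343*j^6 - 294*j^5 + 1554*j^4 - 848*j^3 + 2220*j^2 - 600*j + 1000)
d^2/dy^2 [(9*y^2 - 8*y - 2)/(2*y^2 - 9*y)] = 4*(65*y^3 - 12*y^2 + 54*y - 81)/(y^3*(8*y^3 - 108*y^2 + 486*y - 729))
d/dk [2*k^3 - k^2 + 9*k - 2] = 6*k^2 - 2*k + 9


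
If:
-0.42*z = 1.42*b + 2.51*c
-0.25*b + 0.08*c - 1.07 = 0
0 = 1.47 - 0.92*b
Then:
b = 1.60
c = 18.37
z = -115.17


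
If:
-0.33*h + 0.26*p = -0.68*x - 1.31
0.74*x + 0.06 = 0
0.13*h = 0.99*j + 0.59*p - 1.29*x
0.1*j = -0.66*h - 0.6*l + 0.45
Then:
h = 0.787878787878788*p + 3.8026208026208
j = 0.393682939137485 - 0.492500765228038*p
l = -0.784583205795327*p - 3.49849670607246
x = -0.08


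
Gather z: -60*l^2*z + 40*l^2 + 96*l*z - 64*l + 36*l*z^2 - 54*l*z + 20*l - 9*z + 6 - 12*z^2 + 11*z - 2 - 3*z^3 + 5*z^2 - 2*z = 40*l^2 - 44*l - 3*z^3 + z^2*(36*l - 7) + z*(-60*l^2 + 42*l) + 4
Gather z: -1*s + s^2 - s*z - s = s^2 - s*z - 2*s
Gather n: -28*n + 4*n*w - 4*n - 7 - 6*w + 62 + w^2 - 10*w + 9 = n*(4*w - 32) + w^2 - 16*w + 64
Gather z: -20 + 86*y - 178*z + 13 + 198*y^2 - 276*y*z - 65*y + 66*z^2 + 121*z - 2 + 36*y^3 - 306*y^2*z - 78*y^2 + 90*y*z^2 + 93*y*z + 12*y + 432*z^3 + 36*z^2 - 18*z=36*y^3 + 120*y^2 + 33*y + 432*z^3 + z^2*(90*y + 102) + z*(-306*y^2 - 183*y - 75) - 9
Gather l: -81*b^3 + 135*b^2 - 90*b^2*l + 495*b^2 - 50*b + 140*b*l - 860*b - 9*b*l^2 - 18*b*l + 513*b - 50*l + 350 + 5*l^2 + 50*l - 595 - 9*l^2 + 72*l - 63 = -81*b^3 + 630*b^2 - 397*b + l^2*(-9*b - 4) + l*(-90*b^2 + 122*b + 72) - 308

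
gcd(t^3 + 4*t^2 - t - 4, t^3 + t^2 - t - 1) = t^2 - 1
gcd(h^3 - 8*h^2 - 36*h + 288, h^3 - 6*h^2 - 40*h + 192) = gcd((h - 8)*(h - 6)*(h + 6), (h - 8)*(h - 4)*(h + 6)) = h^2 - 2*h - 48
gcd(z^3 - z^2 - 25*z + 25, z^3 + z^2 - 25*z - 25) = z^2 - 25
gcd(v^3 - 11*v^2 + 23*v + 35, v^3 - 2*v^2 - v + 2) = v + 1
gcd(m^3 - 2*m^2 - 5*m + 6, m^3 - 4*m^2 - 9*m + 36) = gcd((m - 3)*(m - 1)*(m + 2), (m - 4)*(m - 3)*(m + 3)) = m - 3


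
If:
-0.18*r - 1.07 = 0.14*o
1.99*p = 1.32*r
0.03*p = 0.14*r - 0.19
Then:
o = -9.68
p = 1.05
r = 1.58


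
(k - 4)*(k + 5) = k^2 + k - 20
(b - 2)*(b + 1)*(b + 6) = b^3 + 5*b^2 - 8*b - 12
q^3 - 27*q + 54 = (q - 3)^2*(q + 6)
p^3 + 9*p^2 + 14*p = p*(p + 2)*(p + 7)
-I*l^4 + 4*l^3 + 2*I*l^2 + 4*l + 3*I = (l - I)*(l + I)*(l + 3*I)*(-I*l + 1)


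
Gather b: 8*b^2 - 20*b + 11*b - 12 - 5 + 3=8*b^2 - 9*b - 14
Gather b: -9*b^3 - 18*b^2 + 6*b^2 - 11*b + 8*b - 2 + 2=-9*b^3 - 12*b^2 - 3*b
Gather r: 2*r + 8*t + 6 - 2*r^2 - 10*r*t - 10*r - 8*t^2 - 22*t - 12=-2*r^2 + r*(-10*t - 8) - 8*t^2 - 14*t - 6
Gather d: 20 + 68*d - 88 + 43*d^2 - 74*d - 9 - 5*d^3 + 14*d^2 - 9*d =-5*d^3 + 57*d^2 - 15*d - 77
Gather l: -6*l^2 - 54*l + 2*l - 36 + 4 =-6*l^2 - 52*l - 32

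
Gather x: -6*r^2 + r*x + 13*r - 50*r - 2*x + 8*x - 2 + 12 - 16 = -6*r^2 - 37*r + x*(r + 6) - 6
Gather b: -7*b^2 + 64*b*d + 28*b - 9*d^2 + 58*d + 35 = -7*b^2 + b*(64*d + 28) - 9*d^2 + 58*d + 35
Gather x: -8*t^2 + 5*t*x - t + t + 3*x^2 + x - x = -8*t^2 + 5*t*x + 3*x^2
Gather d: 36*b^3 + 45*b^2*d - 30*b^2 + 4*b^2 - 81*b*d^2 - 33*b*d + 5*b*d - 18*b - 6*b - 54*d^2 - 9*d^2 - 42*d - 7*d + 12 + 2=36*b^3 - 26*b^2 - 24*b + d^2*(-81*b - 63) + d*(45*b^2 - 28*b - 49) + 14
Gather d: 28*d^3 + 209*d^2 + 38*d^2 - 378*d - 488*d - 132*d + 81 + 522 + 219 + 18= 28*d^3 + 247*d^2 - 998*d + 840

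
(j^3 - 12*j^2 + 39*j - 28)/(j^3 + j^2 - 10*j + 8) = (j^2 - 11*j + 28)/(j^2 + 2*j - 8)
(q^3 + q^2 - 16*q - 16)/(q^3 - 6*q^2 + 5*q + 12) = (q + 4)/(q - 3)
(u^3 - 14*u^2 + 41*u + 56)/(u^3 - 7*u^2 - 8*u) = (u - 7)/u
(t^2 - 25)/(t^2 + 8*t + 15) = (t - 5)/(t + 3)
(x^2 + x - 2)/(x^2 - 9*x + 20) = (x^2 + x - 2)/(x^2 - 9*x + 20)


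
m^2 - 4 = (m - 2)*(m + 2)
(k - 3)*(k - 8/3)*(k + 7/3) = k^3 - 10*k^2/3 - 47*k/9 + 56/3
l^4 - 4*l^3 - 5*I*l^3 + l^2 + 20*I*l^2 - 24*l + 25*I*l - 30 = (l - 5)*(l + 1)*(l - 6*I)*(l + I)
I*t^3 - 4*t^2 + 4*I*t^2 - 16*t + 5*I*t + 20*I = (t + 4)*(t + 5*I)*(I*t + 1)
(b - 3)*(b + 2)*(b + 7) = b^3 + 6*b^2 - 13*b - 42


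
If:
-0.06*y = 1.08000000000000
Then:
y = -18.00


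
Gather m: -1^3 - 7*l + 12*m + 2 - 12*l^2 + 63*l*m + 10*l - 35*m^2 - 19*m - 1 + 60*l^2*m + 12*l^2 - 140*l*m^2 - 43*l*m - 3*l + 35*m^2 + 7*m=-140*l*m^2 + m*(60*l^2 + 20*l)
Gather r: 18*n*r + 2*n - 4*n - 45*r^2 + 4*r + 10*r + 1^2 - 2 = -2*n - 45*r^2 + r*(18*n + 14) - 1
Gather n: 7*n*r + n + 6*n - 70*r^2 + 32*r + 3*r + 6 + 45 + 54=n*(7*r + 7) - 70*r^2 + 35*r + 105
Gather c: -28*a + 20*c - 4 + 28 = -28*a + 20*c + 24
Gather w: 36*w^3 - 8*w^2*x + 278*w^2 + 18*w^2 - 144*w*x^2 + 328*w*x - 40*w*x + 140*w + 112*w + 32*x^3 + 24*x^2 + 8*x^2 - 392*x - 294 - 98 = 36*w^3 + w^2*(296 - 8*x) + w*(-144*x^2 + 288*x + 252) + 32*x^3 + 32*x^2 - 392*x - 392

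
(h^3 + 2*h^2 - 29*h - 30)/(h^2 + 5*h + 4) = (h^2 + h - 30)/(h + 4)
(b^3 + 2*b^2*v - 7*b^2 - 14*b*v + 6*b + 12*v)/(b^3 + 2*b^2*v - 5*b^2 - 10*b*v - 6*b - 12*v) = (b - 1)/(b + 1)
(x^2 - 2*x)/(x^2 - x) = (x - 2)/(x - 1)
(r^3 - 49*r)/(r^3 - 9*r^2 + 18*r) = (r^2 - 49)/(r^2 - 9*r + 18)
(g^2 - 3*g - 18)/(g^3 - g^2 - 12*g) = (g - 6)/(g*(g - 4))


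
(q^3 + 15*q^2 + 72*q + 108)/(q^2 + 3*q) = q + 12 + 36/q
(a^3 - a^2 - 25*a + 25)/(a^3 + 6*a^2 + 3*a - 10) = (a - 5)/(a + 2)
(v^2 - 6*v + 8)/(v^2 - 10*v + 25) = (v^2 - 6*v + 8)/(v^2 - 10*v + 25)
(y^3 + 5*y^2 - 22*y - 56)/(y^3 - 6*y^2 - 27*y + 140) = (y^2 + 9*y + 14)/(y^2 - 2*y - 35)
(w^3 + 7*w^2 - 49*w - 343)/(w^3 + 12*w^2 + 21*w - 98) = (w - 7)/(w - 2)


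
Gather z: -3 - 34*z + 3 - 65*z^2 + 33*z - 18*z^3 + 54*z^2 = -18*z^3 - 11*z^2 - z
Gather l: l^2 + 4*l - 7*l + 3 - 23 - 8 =l^2 - 3*l - 28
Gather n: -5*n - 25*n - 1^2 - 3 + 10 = 6 - 30*n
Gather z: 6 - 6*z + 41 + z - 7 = 40 - 5*z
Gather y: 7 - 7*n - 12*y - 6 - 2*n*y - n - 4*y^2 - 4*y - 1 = -8*n - 4*y^2 + y*(-2*n - 16)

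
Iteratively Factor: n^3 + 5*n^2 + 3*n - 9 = (n + 3)*(n^2 + 2*n - 3) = (n + 3)^2*(n - 1)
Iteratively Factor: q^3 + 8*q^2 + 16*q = (q + 4)*(q^2 + 4*q) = (q + 4)^2*(q)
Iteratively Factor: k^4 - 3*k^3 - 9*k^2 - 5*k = (k + 1)*(k^3 - 4*k^2 - 5*k) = (k - 5)*(k + 1)*(k^2 + k) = k*(k - 5)*(k + 1)*(k + 1)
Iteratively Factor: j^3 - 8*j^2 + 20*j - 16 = (j - 4)*(j^2 - 4*j + 4) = (j - 4)*(j - 2)*(j - 2)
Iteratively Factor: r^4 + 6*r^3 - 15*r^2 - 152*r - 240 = (r - 5)*(r^3 + 11*r^2 + 40*r + 48) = (r - 5)*(r + 4)*(r^2 + 7*r + 12) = (r - 5)*(r + 4)^2*(r + 3)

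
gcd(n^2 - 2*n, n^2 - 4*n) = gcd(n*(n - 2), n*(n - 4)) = n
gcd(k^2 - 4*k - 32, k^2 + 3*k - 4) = k + 4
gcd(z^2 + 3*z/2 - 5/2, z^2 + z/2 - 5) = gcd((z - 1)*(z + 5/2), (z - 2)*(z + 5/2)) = z + 5/2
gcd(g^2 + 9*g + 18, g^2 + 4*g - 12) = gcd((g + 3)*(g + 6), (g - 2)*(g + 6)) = g + 6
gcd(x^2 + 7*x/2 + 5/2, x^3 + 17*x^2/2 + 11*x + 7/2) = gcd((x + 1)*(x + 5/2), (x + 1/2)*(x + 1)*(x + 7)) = x + 1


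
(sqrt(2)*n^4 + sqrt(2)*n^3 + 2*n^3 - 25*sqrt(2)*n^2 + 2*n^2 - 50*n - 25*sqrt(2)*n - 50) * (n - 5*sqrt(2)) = sqrt(2)*n^5 - 8*n^4 + sqrt(2)*n^4 - 35*sqrt(2)*n^3 - 8*n^3 - 35*sqrt(2)*n^2 + 200*n^2 + 200*n + 250*sqrt(2)*n + 250*sqrt(2)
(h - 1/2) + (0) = h - 1/2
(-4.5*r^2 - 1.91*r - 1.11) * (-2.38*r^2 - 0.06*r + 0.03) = 10.71*r^4 + 4.8158*r^3 + 2.6214*r^2 + 0.00930000000000001*r - 0.0333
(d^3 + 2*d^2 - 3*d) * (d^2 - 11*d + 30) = d^5 - 9*d^4 + 5*d^3 + 93*d^2 - 90*d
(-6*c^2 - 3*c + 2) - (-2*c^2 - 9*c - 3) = -4*c^2 + 6*c + 5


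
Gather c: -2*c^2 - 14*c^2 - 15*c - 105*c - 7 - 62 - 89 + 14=-16*c^2 - 120*c - 144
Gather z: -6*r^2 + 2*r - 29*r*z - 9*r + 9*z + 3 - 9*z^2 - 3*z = -6*r^2 - 7*r - 9*z^2 + z*(6 - 29*r) + 3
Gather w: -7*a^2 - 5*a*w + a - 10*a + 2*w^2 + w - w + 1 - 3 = -7*a^2 - 5*a*w - 9*a + 2*w^2 - 2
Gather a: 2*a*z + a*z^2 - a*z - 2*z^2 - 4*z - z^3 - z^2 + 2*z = a*(z^2 + z) - z^3 - 3*z^2 - 2*z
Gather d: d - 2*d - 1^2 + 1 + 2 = 2 - d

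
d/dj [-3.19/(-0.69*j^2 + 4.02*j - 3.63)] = (12.8238 - 4.4022*j)/(0.69*j^2 - 4.02*j + 3.63)^2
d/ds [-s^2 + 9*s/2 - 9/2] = 9/2 - 2*s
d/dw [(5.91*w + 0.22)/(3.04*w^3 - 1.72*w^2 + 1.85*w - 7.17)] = (-35.9328*w^3 + 8.1588*w^2 + 0.7568*w - 42.7817)/(9.2416*w^6 - 10.4576*w^5 + 14.2064*w^4 - 49.9576*w^3 + 28.0873*w^2 - 26.529*w + 51.4089)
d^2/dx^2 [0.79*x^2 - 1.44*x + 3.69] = 1.58000000000000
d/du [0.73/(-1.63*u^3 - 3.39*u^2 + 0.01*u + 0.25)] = (3.5697*u^2 + 4.9494*u - 0.0073)/(1.63*u^3 + 3.39*u^2 - 0.01*u - 0.25)^2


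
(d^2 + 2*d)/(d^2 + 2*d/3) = 3*(d + 2)/(3*d + 2)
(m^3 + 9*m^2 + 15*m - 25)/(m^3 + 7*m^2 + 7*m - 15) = (m + 5)/(m + 3)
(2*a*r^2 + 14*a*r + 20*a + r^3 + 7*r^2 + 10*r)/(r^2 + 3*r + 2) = (2*a*r + 10*a + r^2 + 5*r)/(r + 1)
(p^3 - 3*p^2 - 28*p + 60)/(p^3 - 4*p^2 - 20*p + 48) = (p + 5)/(p + 4)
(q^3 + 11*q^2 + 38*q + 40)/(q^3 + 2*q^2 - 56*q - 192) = (q^2 + 7*q + 10)/(q^2 - 2*q - 48)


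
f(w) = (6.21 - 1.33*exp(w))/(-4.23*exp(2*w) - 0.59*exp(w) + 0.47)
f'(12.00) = 0.00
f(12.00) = 0.00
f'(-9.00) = 0.00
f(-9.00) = 13.21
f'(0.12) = 2.00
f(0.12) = -0.85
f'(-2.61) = 3.10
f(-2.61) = 15.14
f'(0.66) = 0.59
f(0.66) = -0.22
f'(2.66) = -0.01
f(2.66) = 0.01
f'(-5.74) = 0.05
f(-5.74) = 13.26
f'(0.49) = 0.87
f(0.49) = -0.34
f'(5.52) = -0.00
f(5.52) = 0.00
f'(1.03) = 0.25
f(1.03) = -0.07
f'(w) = (6.21 - 1.33*exp(w))*(8.46*exp(2*w) + 0.59*exp(w))/(-4.23*exp(2*w) - 0.59*exp(w) + 0.47)^2 - 1.33*exp(w)/(-4.23*exp(2*w) - 0.59*exp(w) + 0.47) = (-5.6259*exp(2*w) + 52.5366*exp(w) + 3.0388)*exp(w)/(17.8929*exp(4*w) + 4.9914*exp(3*w) - 3.6281*exp(2*w) - 0.5546*exp(w) + 0.2209)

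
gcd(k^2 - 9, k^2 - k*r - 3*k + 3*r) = k - 3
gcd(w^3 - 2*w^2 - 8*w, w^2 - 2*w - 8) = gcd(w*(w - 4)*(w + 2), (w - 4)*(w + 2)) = w^2 - 2*w - 8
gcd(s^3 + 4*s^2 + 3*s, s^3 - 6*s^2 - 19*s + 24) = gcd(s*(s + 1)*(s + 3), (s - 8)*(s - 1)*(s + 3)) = s + 3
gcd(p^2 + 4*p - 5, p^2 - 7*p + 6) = p - 1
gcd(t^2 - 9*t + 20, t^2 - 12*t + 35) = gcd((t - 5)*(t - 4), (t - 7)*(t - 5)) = t - 5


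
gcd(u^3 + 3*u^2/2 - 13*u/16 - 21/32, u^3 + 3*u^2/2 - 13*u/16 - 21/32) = u^3 + 3*u^2/2 - 13*u/16 - 21/32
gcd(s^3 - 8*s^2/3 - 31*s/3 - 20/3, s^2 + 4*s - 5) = 1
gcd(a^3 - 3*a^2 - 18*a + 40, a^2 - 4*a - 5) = a - 5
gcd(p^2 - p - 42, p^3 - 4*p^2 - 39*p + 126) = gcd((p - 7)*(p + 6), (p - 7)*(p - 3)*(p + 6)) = p^2 - p - 42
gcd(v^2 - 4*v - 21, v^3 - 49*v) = v - 7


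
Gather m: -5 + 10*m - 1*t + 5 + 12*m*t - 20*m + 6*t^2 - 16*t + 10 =m*(12*t - 10) + 6*t^2 - 17*t + 10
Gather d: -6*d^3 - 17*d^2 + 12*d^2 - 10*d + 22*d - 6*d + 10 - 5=-6*d^3 - 5*d^2 + 6*d + 5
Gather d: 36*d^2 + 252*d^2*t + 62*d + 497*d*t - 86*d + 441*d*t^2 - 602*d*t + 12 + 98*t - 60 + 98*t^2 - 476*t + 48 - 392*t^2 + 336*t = d^2*(252*t + 36) + d*(441*t^2 - 105*t - 24) - 294*t^2 - 42*t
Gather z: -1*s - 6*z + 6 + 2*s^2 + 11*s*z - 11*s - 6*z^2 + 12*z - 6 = 2*s^2 - 12*s - 6*z^2 + z*(11*s + 6)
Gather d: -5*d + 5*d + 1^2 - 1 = 0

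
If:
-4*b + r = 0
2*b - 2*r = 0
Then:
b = 0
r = 0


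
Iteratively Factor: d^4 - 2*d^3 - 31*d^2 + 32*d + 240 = (d + 4)*(d^3 - 6*d^2 - 7*d + 60) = (d + 3)*(d + 4)*(d^2 - 9*d + 20) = (d - 5)*(d + 3)*(d + 4)*(d - 4)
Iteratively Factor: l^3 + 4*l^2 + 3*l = (l + 3)*(l^2 + l) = (l + 1)*(l + 3)*(l)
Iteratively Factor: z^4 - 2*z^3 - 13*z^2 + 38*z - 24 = (z - 3)*(z^3 + z^2 - 10*z + 8) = (z - 3)*(z - 2)*(z^2 + 3*z - 4) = (z - 3)*(z - 2)*(z + 4)*(z - 1)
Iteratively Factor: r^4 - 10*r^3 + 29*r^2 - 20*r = (r - 1)*(r^3 - 9*r^2 + 20*r) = (r - 5)*(r - 1)*(r^2 - 4*r) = r*(r - 5)*(r - 1)*(r - 4)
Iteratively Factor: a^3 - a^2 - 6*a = (a - 3)*(a^2 + 2*a) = a*(a - 3)*(a + 2)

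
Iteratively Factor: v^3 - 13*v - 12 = (v + 1)*(v^2 - v - 12) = (v - 4)*(v + 1)*(v + 3)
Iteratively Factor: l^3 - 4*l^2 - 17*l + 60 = (l - 3)*(l^2 - l - 20) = (l - 3)*(l + 4)*(l - 5)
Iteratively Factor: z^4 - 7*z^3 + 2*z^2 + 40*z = (z)*(z^3 - 7*z^2 + 2*z + 40) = z*(z + 2)*(z^2 - 9*z + 20) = z*(z - 4)*(z + 2)*(z - 5)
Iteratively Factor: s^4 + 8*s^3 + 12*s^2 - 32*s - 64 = (s - 2)*(s^3 + 10*s^2 + 32*s + 32) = (s - 2)*(s + 4)*(s^2 + 6*s + 8) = (s - 2)*(s + 2)*(s + 4)*(s + 4)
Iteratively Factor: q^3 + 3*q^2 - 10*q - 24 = (q + 2)*(q^2 + q - 12) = (q + 2)*(q + 4)*(q - 3)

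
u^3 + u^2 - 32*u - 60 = (u - 6)*(u + 2)*(u + 5)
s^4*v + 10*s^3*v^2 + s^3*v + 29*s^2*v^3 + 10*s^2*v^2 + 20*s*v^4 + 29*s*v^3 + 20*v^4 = (s + v)*(s + 4*v)*(s + 5*v)*(s*v + v)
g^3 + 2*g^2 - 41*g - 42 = (g - 6)*(g + 1)*(g + 7)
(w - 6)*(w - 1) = w^2 - 7*w + 6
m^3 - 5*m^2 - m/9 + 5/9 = (m - 5)*(m - 1/3)*(m + 1/3)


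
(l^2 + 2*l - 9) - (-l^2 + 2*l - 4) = 2*l^2 - 5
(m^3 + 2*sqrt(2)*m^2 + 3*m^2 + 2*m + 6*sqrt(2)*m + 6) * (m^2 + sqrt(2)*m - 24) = m^5 + 3*m^4 + 3*sqrt(2)*m^4 - 18*m^3 + 9*sqrt(2)*m^3 - 46*sqrt(2)*m^2 - 54*m^2 - 138*sqrt(2)*m - 48*m - 144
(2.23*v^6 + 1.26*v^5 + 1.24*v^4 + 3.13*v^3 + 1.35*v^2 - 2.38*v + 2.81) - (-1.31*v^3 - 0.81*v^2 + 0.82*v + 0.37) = 2.23*v^6 + 1.26*v^5 + 1.24*v^4 + 4.44*v^3 + 2.16*v^2 - 3.2*v + 2.44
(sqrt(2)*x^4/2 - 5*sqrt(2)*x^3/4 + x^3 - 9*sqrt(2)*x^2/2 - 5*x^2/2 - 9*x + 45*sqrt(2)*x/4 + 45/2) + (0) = sqrt(2)*x^4/2 - 5*sqrt(2)*x^3/4 + x^3 - 9*sqrt(2)*x^2/2 - 5*x^2/2 - 9*x + 45*sqrt(2)*x/4 + 45/2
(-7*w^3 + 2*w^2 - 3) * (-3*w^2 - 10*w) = 21*w^5 + 64*w^4 - 20*w^3 + 9*w^2 + 30*w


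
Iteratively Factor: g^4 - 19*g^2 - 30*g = (g + 2)*(g^3 - 2*g^2 - 15*g) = (g + 2)*(g + 3)*(g^2 - 5*g) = g*(g + 2)*(g + 3)*(g - 5)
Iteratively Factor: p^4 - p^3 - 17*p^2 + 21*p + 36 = (p + 1)*(p^3 - 2*p^2 - 15*p + 36) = (p + 1)*(p + 4)*(p^2 - 6*p + 9) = (p - 3)*(p + 1)*(p + 4)*(p - 3)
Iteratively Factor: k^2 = (k)*(k)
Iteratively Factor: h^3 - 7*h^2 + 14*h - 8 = (h - 1)*(h^2 - 6*h + 8) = (h - 2)*(h - 1)*(h - 4)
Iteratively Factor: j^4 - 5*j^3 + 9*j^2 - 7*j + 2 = (j - 2)*(j^3 - 3*j^2 + 3*j - 1) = (j - 2)*(j - 1)*(j^2 - 2*j + 1) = (j - 2)*(j - 1)^2*(j - 1)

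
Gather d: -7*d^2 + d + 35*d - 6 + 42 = -7*d^2 + 36*d + 36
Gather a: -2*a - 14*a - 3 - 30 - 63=-16*a - 96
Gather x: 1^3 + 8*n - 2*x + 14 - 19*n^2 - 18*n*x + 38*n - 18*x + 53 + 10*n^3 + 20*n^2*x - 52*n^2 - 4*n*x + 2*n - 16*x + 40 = 10*n^3 - 71*n^2 + 48*n + x*(20*n^2 - 22*n - 36) + 108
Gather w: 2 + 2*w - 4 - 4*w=-2*w - 2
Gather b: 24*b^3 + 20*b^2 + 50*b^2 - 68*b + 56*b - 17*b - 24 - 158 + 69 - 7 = 24*b^3 + 70*b^2 - 29*b - 120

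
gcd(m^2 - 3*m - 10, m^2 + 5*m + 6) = m + 2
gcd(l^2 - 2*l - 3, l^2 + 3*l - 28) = 1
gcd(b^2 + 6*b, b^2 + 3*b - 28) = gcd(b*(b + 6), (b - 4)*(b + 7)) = 1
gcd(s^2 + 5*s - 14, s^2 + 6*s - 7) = s + 7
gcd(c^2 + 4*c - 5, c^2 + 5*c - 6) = c - 1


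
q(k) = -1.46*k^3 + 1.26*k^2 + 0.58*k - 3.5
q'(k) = -4.38*k^2 + 2.52*k + 0.58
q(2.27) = -12.77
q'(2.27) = -16.27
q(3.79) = -62.69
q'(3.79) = -52.78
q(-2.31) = 19.88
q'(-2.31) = -28.61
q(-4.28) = 131.57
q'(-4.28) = -90.44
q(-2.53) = 26.74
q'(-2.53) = -33.83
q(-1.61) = 4.93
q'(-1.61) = -14.83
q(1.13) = -3.34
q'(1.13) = -2.17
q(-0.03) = -3.52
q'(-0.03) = 0.50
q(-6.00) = 353.74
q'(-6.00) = -172.22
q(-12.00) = 2693.86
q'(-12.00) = -660.38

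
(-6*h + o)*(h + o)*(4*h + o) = -24*h^3 - 26*h^2*o - h*o^2 + o^3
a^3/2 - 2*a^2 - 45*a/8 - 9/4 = (a/2 + 1/4)*(a - 6)*(a + 3/2)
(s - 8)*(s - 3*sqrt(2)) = s^2 - 8*s - 3*sqrt(2)*s + 24*sqrt(2)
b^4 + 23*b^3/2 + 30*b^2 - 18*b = b*(b - 1/2)*(b + 6)^2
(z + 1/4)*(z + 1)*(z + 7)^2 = z^4 + 61*z^3/4 + 267*z^2/4 + 259*z/4 + 49/4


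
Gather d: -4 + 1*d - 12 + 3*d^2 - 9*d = 3*d^2 - 8*d - 16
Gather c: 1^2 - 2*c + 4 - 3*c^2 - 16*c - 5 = -3*c^2 - 18*c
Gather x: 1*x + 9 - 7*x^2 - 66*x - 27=-7*x^2 - 65*x - 18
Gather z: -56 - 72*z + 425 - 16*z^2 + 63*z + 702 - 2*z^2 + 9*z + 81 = 1152 - 18*z^2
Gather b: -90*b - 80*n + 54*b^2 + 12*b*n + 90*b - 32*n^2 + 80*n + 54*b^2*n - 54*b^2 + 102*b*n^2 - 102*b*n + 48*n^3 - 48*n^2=54*b^2*n + b*(102*n^2 - 90*n) + 48*n^3 - 80*n^2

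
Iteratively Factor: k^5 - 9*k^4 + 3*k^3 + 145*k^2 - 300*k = (k - 5)*(k^4 - 4*k^3 - 17*k^2 + 60*k) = (k - 5)*(k + 4)*(k^3 - 8*k^2 + 15*k) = (k - 5)*(k - 3)*(k + 4)*(k^2 - 5*k) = k*(k - 5)*(k - 3)*(k + 4)*(k - 5)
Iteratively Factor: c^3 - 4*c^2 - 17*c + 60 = (c - 3)*(c^2 - c - 20) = (c - 5)*(c - 3)*(c + 4)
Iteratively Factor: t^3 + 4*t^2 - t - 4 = (t - 1)*(t^2 + 5*t + 4) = (t - 1)*(t + 1)*(t + 4)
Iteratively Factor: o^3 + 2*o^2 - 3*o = (o)*(o^2 + 2*o - 3) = o*(o - 1)*(o + 3)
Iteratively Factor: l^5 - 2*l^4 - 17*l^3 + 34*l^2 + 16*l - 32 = (l - 1)*(l^4 - l^3 - 18*l^2 + 16*l + 32) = (l - 2)*(l - 1)*(l^3 + l^2 - 16*l - 16) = (l - 4)*(l - 2)*(l - 1)*(l^2 + 5*l + 4) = (l - 4)*(l - 2)*(l - 1)*(l + 4)*(l + 1)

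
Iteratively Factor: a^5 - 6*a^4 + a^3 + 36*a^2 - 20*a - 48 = (a + 2)*(a^4 - 8*a^3 + 17*a^2 + 2*a - 24) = (a - 2)*(a + 2)*(a^3 - 6*a^2 + 5*a + 12) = (a - 3)*(a - 2)*(a + 2)*(a^2 - 3*a - 4) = (a - 3)*(a - 2)*(a + 1)*(a + 2)*(a - 4)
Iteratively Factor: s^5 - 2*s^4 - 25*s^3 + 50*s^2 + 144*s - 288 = (s - 3)*(s^4 + s^3 - 22*s^2 - 16*s + 96) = (s - 3)*(s - 2)*(s^3 + 3*s^2 - 16*s - 48) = (s - 4)*(s - 3)*(s - 2)*(s^2 + 7*s + 12) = (s - 4)*(s - 3)*(s - 2)*(s + 3)*(s + 4)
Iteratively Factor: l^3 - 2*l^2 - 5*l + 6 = (l - 3)*(l^2 + l - 2) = (l - 3)*(l + 2)*(l - 1)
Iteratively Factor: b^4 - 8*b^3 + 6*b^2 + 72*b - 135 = (b - 3)*(b^3 - 5*b^2 - 9*b + 45) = (b - 5)*(b - 3)*(b^2 - 9) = (b - 5)*(b - 3)*(b + 3)*(b - 3)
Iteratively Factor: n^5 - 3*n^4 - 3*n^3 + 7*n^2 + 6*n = (n + 1)*(n^4 - 4*n^3 + n^2 + 6*n) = (n - 2)*(n + 1)*(n^3 - 2*n^2 - 3*n) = (n - 3)*(n - 2)*(n + 1)*(n^2 + n) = (n - 3)*(n - 2)*(n + 1)^2*(n)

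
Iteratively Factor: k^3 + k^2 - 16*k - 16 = (k + 1)*(k^2 - 16) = (k - 4)*(k + 1)*(k + 4)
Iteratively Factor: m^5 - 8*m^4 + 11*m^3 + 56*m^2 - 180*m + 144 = (m - 2)*(m^4 - 6*m^3 - m^2 + 54*m - 72) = (m - 2)*(m + 3)*(m^3 - 9*m^2 + 26*m - 24) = (m - 4)*(m - 2)*(m + 3)*(m^2 - 5*m + 6) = (m - 4)*(m - 2)^2*(m + 3)*(m - 3)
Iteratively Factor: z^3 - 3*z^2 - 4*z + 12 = (z - 3)*(z^2 - 4) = (z - 3)*(z - 2)*(z + 2)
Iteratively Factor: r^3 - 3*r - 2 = (r - 2)*(r^2 + 2*r + 1) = (r - 2)*(r + 1)*(r + 1)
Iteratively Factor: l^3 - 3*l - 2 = (l + 1)*(l^2 - l - 2) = (l - 2)*(l + 1)*(l + 1)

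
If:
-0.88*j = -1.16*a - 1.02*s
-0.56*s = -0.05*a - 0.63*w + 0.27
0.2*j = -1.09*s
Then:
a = 1.66984262016163 - 3.89629944704381*w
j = 1.81512122501063 - 4.23528285835815*w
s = 0.77711612079966*w - 0.333049766056997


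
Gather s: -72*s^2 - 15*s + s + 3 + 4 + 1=-72*s^2 - 14*s + 8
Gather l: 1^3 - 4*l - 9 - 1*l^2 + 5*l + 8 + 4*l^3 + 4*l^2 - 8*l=4*l^3 + 3*l^2 - 7*l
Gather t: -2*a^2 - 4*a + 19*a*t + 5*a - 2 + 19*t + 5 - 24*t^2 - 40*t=-2*a^2 + a - 24*t^2 + t*(19*a - 21) + 3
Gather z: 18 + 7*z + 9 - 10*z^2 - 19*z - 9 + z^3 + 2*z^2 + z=z^3 - 8*z^2 - 11*z + 18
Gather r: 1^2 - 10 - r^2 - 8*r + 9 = -r^2 - 8*r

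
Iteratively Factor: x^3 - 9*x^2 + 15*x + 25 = (x + 1)*(x^2 - 10*x + 25) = (x - 5)*(x + 1)*(x - 5)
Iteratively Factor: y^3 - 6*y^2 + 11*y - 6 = (y - 2)*(y^2 - 4*y + 3) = (y - 3)*(y - 2)*(y - 1)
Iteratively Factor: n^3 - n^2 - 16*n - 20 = (n + 2)*(n^2 - 3*n - 10) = (n + 2)^2*(n - 5)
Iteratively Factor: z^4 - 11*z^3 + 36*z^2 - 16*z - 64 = (z - 4)*(z^3 - 7*z^2 + 8*z + 16) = (z - 4)^2*(z^2 - 3*z - 4) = (z - 4)^3*(z + 1)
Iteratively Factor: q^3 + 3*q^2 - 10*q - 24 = (q - 3)*(q^2 + 6*q + 8) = (q - 3)*(q + 2)*(q + 4)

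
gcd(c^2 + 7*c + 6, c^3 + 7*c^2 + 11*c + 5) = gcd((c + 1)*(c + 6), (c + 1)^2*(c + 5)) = c + 1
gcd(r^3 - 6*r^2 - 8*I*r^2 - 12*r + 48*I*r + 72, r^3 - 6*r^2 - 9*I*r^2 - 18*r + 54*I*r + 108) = r^2 + r*(-6 - 6*I) + 36*I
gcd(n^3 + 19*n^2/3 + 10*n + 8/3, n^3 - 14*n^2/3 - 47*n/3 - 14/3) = n^2 + 7*n/3 + 2/3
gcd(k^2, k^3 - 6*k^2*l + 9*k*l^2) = k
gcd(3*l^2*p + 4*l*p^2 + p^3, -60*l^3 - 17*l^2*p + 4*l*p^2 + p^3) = 3*l + p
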